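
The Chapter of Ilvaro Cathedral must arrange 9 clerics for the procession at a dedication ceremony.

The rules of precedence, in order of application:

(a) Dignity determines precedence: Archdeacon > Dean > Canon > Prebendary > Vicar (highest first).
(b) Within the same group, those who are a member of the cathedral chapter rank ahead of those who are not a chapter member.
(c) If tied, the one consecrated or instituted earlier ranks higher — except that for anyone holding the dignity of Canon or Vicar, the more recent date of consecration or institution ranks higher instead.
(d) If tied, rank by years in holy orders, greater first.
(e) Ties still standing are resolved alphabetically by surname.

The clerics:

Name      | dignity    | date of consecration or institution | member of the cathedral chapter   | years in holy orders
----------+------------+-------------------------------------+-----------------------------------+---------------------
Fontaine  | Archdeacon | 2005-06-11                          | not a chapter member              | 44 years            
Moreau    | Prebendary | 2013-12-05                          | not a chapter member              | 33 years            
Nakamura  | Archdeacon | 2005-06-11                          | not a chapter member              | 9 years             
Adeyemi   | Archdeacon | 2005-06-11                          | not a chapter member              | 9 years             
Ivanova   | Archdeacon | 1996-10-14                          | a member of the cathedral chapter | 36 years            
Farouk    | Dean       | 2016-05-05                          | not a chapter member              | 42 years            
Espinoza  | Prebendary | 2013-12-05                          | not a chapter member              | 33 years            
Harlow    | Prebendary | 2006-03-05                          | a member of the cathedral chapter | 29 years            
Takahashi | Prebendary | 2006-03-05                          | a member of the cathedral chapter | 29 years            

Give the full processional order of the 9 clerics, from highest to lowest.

By dignity: Ivanova, Fontaine, Adeyemi and Nakamura (Archdeacon); then Farouk (Dean); then Harlow, Takahashi, Espinoza and Moreau (Prebendary).
Among Ivanova, Fontaine, Adeyemi and Nakamura, a member of the cathedral chapter before not a chapter member: Ivanova (a member of the cathedral chapter) before Fontaine, Adeyemi and Nakamura (not a chapter member).
Fontaine, Adeyemi and Nakamura all have date of consecration or institution 2005-06-11, so the next rule applies.
Among Fontaine, Adeyemi and Nakamura, by years in holy orders (higher first): Fontaine (44 years) before Adeyemi and Nakamura (9 years).
Among Adeyemi and Nakamura, alphabetically by surname: Adeyemi before Nakamura.
Among Harlow, Takahashi, Espinoza and Moreau, a member of the cathedral chapter before not a chapter member: Harlow and Takahashi (a member of the cathedral chapter) before Espinoza and Moreau (not a chapter member).
Harlow and Takahashi both have date of consecration or institution 2006-03-05, so the next rule applies.
Harlow and Takahashi both have years in holy orders 29 years, so the next rule applies.
Among Harlow and Takahashi, alphabetically by surname: Harlow before Takahashi.
Espinoza and Moreau both have date of consecration or institution 2013-12-05, so the next rule applies.
Espinoza and Moreau both have years in holy orders 33 years, so the next rule applies.
Among Espinoza and Moreau, alphabetically by surname: Espinoza before Moreau.
Full order: Ivanova, Fontaine, Adeyemi, Nakamura, Farouk, Harlow, Takahashi, Espinoza, Moreau.

Ivanova, Fontaine, Adeyemi, Nakamura, Farouk, Harlow, Takahashi, Espinoza, Moreau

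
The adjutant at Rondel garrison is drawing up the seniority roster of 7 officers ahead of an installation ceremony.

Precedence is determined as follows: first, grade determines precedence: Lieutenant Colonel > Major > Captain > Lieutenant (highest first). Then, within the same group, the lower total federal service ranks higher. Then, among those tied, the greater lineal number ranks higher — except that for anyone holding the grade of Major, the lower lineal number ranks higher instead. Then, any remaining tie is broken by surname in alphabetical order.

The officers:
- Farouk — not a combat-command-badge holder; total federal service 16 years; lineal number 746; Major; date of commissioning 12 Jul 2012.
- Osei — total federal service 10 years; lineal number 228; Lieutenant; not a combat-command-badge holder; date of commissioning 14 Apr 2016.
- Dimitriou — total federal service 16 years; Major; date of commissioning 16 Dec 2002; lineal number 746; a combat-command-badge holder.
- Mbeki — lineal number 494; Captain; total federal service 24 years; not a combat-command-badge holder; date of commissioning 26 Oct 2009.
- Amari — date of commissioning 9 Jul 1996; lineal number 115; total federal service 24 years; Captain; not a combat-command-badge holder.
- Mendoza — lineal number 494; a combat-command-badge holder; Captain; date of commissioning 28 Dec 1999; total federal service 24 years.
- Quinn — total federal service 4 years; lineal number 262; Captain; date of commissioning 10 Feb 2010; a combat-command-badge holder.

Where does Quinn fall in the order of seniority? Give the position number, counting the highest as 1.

By grade: Dimitriou and Farouk (Major); then Quinn, Mbeki, Mendoza and Amari (Captain); then Osei (Lieutenant).
Dimitriou and Farouk both have total federal service 16 years, so the next rule applies.
Dimitriou and Farouk both have lineal number 746, so the next rule applies.
Among Dimitriou and Farouk, alphabetically by surname: Dimitriou before Farouk.
Among Quinn, Mbeki, Mendoza and Amari, by total federal service (lower first): Quinn (4 years) before Mbeki, Mendoza and Amari (24 years).
Among Mbeki, Mendoza and Amari, by lineal number (higher first): Mbeki and Mendoza (494) before Amari (115).
Among Mbeki and Mendoza, alphabetically by surname: Mbeki before Mendoza.
Order: Dimitriou, Farouk, Quinn, Mbeki, Mendoza, Amari, Osei. So position 3.

3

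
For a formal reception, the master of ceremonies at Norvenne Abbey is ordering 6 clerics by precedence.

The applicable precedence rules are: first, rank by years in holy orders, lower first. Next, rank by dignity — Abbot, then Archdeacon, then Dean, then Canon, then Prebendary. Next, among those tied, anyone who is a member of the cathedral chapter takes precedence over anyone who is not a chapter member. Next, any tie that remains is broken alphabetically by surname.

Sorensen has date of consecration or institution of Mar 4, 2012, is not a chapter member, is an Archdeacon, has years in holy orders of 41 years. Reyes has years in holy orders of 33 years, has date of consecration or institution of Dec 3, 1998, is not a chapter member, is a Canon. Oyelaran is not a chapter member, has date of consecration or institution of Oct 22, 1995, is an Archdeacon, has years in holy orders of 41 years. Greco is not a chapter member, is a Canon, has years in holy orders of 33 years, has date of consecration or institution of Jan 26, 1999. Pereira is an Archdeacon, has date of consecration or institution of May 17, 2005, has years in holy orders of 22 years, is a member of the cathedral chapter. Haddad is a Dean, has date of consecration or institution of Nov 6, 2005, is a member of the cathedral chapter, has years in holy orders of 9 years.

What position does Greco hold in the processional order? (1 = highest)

3

By years in holy orders (lower first): Haddad (9 years); then Pereira (22 years); then Greco and Reyes (both 33 years); then Oyelaran and Sorensen (both 41 years).
Greco and Reyes are each Canon, so the next rule applies.
Greco and Reyes are each not a chapter member, so the next rule applies.
Among Greco and Reyes, alphabetically by surname: Greco before Reyes.
Oyelaran and Sorensen are each Archdeacon, so the next rule applies.
Oyelaran and Sorensen are each not a chapter member, so the next rule applies.
Among Oyelaran and Sorensen, alphabetically by surname: Oyelaran before Sorensen.
Order: Haddad, Pereira, Greco, Reyes, Oyelaran, Sorensen. So position 3.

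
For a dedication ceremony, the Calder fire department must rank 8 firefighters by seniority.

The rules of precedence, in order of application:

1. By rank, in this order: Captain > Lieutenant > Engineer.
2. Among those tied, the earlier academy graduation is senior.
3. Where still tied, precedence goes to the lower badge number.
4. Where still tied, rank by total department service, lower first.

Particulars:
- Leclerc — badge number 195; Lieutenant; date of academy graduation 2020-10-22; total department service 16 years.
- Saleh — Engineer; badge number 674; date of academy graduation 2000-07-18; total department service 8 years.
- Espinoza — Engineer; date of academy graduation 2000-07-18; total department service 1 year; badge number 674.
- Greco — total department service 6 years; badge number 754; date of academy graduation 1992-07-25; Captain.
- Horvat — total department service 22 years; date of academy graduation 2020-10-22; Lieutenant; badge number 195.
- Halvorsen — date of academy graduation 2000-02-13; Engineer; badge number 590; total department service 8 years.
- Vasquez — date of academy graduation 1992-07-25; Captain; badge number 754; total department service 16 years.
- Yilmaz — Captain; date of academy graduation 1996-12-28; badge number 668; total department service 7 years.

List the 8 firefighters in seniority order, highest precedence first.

Greco, Vasquez, Yilmaz, Leclerc, Horvat, Halvorsen, Espinoza, Saleh

By rank: Greco, Vasquez and Yilmaz (Captain); then Leclerc and Horvat (Lieutenant); then Halvorsen, Espinoza and Saleh (Engineer).
Among Greco, Vasquez and Yilmaz, by date of academy graduation (earlier first): Greco and Vasquez (1992-07-25) before Yilmaz (1996-12-28).
Greco and Vasquez both have badge number 754, so the next rule applies.
Among Greco and Vasquez, by total department service (lower first): Greco (6 years) before Vasquez (16 years).
Leclerc and Horvat both have date of academy graduation 2020-10-22, so the next rule applies.
Leclerc and Horvat both have badge number 195, so the next rule applies.
Among Leclerc and Horvat, by total department service (lower first): Leclerc (16 years) before Horvat (22 years).
Among Halvorsen, Espinoza and Saleh, by date of academy graduation (earlier first): Halvorsen (2000-02-13) before Espinoza and Saleh (2000-07-18).
Espinoza and Saleh both have badge number 674, so the next rule applies.
Among Espinoza and Saleh, by total department service (lower first): Espinoza (1 year) before Saleh (8 years).
Full order: Greco, Vasquez, Yilmaz, Leclerc, Horvat, Halvorsen, Espinoza, Saleh.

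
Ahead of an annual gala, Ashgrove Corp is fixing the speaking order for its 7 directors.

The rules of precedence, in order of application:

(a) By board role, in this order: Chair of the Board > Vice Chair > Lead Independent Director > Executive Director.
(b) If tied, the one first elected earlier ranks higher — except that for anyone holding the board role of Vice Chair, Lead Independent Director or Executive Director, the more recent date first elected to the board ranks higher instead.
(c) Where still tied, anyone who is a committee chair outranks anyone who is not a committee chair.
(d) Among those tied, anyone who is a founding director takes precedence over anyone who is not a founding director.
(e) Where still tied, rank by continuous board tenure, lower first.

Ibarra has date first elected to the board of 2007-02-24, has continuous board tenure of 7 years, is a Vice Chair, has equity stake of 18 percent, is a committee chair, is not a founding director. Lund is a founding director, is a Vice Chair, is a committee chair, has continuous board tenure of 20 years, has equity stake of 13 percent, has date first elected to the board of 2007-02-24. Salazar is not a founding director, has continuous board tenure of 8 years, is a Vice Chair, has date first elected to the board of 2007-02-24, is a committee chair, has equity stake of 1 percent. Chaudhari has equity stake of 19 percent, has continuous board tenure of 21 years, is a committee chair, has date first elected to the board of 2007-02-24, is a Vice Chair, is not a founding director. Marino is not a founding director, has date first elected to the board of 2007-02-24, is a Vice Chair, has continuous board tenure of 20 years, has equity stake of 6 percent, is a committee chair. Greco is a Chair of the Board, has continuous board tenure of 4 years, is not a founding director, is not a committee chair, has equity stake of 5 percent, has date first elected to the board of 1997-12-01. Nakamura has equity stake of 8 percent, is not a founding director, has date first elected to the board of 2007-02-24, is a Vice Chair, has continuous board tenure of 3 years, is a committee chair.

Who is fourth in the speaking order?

By board role: Greco (Chair of the Board); then Lund, Nakamura, Ibarra, Salazar, Marino and Chaudhari (Vice Chair).
Lund, Nakamura, Ibarra, Salazar, Marino and Chaudhari all have date first elected to the board 2007-02-24, so the next rule applies.
Lund, Nakamura, Ibarra, Salazar, Marino and Chaudhari are each a committee chair, so the next rule applies.
Among Lund, Nakamura, Ibarra, Salazar, Marino and Chaudhari, a founding director before not a founding director: Lund (a founding director) before Nakamura, Ibarra, Salazar, Marino and Chaudhari (not a founding director).
Among Nakamura, Ibarra, Salazar, Marino and Chaudhari, by continuous board tenure (lower first): Nakamura (3 years) before Ibarra (7 years) before Salazar (8 years) before Marino (20 years) before Chaudhari (21 years).
Order: Greco, Lund, Nakamura, Ibarra, Salazar, Marino, Chaudhari.

Ibarra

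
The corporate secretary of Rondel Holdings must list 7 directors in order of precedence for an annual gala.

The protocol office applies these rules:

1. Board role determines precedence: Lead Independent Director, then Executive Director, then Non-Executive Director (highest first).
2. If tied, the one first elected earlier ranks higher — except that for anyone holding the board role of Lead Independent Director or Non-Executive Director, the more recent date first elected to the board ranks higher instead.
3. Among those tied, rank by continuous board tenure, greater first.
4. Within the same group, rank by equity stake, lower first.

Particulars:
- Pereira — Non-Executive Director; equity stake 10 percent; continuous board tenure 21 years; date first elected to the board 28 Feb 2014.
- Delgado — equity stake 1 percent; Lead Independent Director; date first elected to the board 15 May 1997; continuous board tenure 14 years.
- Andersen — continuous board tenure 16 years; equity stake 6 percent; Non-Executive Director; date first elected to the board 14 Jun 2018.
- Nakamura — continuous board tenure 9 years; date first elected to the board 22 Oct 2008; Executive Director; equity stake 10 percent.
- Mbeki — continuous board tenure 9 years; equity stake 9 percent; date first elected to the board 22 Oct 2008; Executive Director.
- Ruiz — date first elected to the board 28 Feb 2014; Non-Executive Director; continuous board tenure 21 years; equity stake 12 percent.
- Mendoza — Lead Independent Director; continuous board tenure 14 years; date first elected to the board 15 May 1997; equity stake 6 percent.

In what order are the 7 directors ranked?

By board role: Delgado and Mendoza (Lead Independent Director); then Mbeki and Nakamura (Executive Director); then Andersen, Pereira and Ruiz (Non-Executive Director).
Delgado and Mendoza both have date first elected to the board 15 May 1997, so the next rule applies.
Delgado and Mendoza both have continuous board tenure 14 years, so the next rule applies.
Among Delgado and Mendoza, by equity stake (lower first): Delgado (1 percent) before Mendoza (6 percent).
Mbeki and Nakamura both have date first elected to the board 22 Oct 2008, so the next rule applies.
Mbeki and Nakamura both have continuous board tenure 9 years, so the next rule applies.
Among Mbeki and Nakamura, by equity stake (lower first): Mbeki (9 percent) before Nakamura (10 percent).
Among Andersen, Pereira and Ruiz, by date first elected to the board (later first) (reversed rule for this group): Andersen (14 Jun 2018) before Pereira and Ruiz (28 Feb 2014).
Pereira and Ruiz both have continuous board tenure 21 years, so the next rule applies.
Among Pereira and Ruiz, by equity stake (lower first): Pereira (10 percent) before Ruiz (12 percent).
Full order: Delgado, Mendoza, Mbeki, Nakamura, Andersen, Pereira, Ruiz.

Delgado, Mendoza, Mbeki, Nakamura, Andersen, Pereira, Ruiz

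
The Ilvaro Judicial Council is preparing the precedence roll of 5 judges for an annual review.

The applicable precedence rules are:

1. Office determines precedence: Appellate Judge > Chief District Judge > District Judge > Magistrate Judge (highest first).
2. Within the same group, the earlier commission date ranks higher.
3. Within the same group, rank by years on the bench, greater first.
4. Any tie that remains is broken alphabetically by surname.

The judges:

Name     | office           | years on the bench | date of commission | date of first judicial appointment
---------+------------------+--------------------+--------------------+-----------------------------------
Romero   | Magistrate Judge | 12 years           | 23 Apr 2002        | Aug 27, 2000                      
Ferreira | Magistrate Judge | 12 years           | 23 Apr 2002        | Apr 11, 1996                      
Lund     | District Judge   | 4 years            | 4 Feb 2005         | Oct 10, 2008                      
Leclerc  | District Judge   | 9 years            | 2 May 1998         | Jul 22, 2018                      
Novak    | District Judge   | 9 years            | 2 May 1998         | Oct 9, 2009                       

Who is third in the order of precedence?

Lund

By office: Leclerc, Novak and Lund (District Judge); then Ferreira and Romero (Magistrate Judge).
Among Leclerc, Novak and Lund, by date of commission (earlier first): Leclerc and Novak (2 May 1998) before Lund (4 Feb 2005).
Leclerc and Novak both have years on the bench 9 years, so the next rule applies.
Among Leclerc and Novak, alphabetically by surname: Leclerc before Novak.
Ferreira and Romero both have date of commission 23 Apr 2002, so the next rule applies.
Ferreira and Romero both have years on the bench 12 years, so the next rule applies.
Among Ferreira and Romero, alphabetically by surname: Ferreira before Romero.
Order: Leclerc, Novak, Lund, Ferreira, Romero.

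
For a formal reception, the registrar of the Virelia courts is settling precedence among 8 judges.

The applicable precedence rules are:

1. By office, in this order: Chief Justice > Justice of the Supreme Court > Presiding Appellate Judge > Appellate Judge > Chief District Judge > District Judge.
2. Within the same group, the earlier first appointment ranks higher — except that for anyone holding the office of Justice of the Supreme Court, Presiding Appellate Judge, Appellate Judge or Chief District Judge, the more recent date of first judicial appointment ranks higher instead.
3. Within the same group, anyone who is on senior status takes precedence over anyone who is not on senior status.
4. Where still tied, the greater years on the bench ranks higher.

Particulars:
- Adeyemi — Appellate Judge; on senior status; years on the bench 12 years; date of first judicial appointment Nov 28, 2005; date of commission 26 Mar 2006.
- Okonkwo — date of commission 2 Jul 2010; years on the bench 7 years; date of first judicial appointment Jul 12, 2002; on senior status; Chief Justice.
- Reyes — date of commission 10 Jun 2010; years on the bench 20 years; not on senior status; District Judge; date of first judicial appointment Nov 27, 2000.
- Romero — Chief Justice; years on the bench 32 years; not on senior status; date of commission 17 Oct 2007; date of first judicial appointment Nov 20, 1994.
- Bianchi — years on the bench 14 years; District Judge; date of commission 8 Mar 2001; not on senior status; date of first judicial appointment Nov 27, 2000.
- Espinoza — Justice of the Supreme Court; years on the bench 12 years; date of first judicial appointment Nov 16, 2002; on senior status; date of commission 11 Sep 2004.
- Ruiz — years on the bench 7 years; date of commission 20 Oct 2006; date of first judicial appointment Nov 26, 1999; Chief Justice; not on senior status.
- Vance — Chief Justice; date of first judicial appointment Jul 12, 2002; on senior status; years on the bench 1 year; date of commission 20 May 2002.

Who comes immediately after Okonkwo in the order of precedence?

By office: Romero, Ruiz, Okonkwo and Vance (Chief Justice); then Espinoza (Justice of the Supreme Court); then Adeyemi (Appellate Judge); then Reyes and Bianchi (District Judge).
Among Romero, Ruiz, Okonkwo and Vance, by date of first judicial appointment (earlier first): Romero (Nov 20, 1994) before Ruiz (Nov 26, 1999) before Okonkwo and Vance (Jul 12, 2002).
Okonkwo and Vance are each on senior status, so the next rule applies.
Among Okonkwo and Vance, by years on the bench (higher first): Okonkwo (7 years) before Vance (1 year).
Reyes and Bianchi both have date of first judicial appointment Nov 27, 2000, so the next rule applies.
Reyes and Bianchi are each not on senior status, so the next rule applies.
Among Reyes and Bianchi, by years on the bench (higher first): Reyes (20 years) before Bianchi (14 years).
Order: Romero, Ruiz, Okonkwo, Vance, Espinoza, Adeyemi, Reyes, Bianchi.

Vance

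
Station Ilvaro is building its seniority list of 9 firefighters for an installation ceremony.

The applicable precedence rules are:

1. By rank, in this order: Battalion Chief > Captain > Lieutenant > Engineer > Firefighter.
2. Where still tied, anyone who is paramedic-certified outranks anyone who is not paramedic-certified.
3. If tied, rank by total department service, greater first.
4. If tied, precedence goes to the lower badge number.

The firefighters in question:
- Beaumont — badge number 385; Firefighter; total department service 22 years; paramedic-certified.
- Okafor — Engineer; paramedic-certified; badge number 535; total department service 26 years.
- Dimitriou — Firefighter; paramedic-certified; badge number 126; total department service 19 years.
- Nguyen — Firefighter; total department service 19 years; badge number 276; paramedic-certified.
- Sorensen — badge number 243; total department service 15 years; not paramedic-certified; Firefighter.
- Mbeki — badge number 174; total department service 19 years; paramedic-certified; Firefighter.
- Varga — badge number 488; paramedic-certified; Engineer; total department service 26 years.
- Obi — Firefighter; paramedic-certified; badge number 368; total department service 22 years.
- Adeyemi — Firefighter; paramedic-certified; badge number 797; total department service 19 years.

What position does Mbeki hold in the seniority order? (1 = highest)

6

By rank: Varga and Okafor (Engineer); then Obi, Beaumont, Dimitriou, Mbeki, Nguyen, Adeyemi and Sorensen (Firefighter).
Varga and Okafor are each paramedic-certified, so the next rule applies.
Varga and Okafor both have total department service 26 years, so the next rule applies.
Among Varga and Okafor, by badge number (lower first): Varga (488) before Okafor (535).
Among Obi, Beaumont, Dimitriou, Mbeki, Nguyen, Adeyemi and Sorensen, paramedic-certified before not paramedic-certified: Obi, Beaumont, Dimitriou, Mbeki, Nguyen and Adeyemi (paramedic-certified) before Sorensen (not paramedic-certified).
Among Obi, Beaumont, Dimitriou, Mbeki, Nguyen and Adeyemi, by total department service (higher first): Obi and Beaumont (22 years) before Dimitriou, Mbeki, Nguyen and Adeyemi (19 years).
Among Obi and Beaumont, by badge number (lower first): Obi (368) before Beaumont (385).
Among Dimitriou, Mbeki, Nguyen and Adeyemi, by badge number (lower first): Dimitriou (126) before Mbeki (174) before Nguyen (276) before Adeyemi (797).
Order: Varga, Okafor, Obi, Beaumont, Dimitriou, Mbeki, Nguyen, Adeyemi, Sorensen. So position 6.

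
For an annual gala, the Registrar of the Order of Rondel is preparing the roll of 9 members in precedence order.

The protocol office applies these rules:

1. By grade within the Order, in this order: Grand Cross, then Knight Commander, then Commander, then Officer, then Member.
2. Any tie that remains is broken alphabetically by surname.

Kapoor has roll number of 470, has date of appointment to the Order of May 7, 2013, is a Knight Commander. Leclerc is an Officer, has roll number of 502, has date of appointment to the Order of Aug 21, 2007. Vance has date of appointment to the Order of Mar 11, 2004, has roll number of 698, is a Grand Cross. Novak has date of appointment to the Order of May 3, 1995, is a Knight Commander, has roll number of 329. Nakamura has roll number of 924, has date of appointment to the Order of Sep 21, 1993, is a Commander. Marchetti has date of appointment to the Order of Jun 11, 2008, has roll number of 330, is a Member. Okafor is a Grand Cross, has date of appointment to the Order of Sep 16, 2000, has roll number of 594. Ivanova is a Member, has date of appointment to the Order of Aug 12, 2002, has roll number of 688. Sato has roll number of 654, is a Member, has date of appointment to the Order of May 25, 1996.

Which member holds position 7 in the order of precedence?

By grade within the Order: Okafor and Vance (Grand Cross); then Kapoor and Novak (Knight Commander); then Nakamura (Commander); then Leclerc (Officer); then Ivanova, Marchetti and Sato (Member).
Among Okafor and Vance, alphabetically by surname: Okafor before Vance.
Among Kapoor and Novak, alphabetically by surname: Kapoor before Novak.
Among Ivanova, Marchetti and Sato, alphabetically by surname: Ivanova before Marchetti before Sato.
Order: Okafor, Vance, Kapoor, Novak, Nakamura, Leclerc, Ivanova, Marchetti, Sato.

Ivanova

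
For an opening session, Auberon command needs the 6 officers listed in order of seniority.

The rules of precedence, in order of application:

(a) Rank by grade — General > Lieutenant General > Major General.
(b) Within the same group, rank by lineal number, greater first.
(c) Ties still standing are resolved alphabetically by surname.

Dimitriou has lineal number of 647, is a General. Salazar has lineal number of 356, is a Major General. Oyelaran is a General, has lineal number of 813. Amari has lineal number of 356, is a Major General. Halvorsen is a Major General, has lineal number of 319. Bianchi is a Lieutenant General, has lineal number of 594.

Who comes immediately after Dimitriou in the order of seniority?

Bianchi

By grade: Oyelaran and Dimitriou (General); then Bianchi (Lieutenant General); then Amari, Salazar and Halvorsen (Major General).
Among Oyelaran and Dimitriou, by lineal number (higher first): Oyelaran (813) before Dimitriou (647).
Among Amari, Salazar and Halvorsen, by lineal number (higher first): Amari and Salazar (356) before Halvorsen (319).
Among Amari and Salazar, alphabetically by surname: Amari before Salazar.
Order: Oyelaran, Dimitriou, Bianchi, Amari, Salazar, Halvorsen.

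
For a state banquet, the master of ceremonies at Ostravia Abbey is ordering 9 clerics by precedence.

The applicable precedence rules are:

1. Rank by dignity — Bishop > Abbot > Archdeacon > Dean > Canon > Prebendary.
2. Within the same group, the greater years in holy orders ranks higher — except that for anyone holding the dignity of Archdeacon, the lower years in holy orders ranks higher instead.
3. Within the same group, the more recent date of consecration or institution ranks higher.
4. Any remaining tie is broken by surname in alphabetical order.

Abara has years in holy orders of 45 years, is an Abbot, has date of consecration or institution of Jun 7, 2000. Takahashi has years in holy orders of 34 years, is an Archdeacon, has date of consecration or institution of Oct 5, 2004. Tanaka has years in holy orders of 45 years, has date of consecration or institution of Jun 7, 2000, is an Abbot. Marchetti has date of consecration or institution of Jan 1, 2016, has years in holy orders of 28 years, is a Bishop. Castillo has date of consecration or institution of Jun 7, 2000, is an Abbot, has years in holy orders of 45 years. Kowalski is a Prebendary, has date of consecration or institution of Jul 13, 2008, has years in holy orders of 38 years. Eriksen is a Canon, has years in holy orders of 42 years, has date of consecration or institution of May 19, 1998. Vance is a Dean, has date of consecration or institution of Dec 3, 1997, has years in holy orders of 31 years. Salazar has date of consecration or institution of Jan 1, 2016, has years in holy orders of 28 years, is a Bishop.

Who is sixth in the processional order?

By dignity: Marchetti and Salazar (Bishop); then Abara, Castillo and Tanaka (Abbot); then Takahashi (Archdeacon); then Vance (Dean); then Eriksen (Canon); then Kowalski (Prebendary).
Marchetti and Salazar both have years in holy orders 28 years, so the next rule applies.
Marchetti and Salazar both have date of consecration or institution Jan 1, 2016, so the next rule applies.
Among Marchetti and Salazar, alphabetically by surname: Marchetti before Salazar.
Abara, Castillo and Tanaka all have years in holy orders 45 years, so the next rule applies.
Abara, Castillo and Tanaka all have date of consecration or institution Jun 7, 2000, so the next rule applies.
Among Abara, Castillo and Tanaka, alphabetically by surname: Abara before Castillo before Tanaka.
Order: Marchetti, Salazar, Abara, Castillo, Tanaka, Takahashi, Vance, Eriksen, Kowalski.

Takahashi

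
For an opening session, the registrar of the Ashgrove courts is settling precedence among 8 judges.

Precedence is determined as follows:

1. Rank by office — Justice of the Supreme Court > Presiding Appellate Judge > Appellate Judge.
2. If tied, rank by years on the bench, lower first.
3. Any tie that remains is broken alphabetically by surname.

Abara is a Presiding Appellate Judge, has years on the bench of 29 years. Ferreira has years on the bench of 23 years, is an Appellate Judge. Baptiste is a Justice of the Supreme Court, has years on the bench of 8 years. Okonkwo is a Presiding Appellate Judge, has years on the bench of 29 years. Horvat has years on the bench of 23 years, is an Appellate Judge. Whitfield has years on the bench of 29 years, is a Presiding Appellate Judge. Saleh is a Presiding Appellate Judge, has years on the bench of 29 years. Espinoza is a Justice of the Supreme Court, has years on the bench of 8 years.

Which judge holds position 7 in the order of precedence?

Ferreira

By office: Baptiste and Espinoza (Justice of the Supreme Court); then Abara, Okonkwo, Saleh and Whitfield (Presiding Appellate Judge); then Ferreira and Horvat (Appellate Judge).
Baptiste and Espinoza both have years on the bench 8 years, so the next rule applies.
Among Baptiste and Espinoza, alphabetically by surname: Baptiste before Espinoza.
Abara, Okonkwo, Saleh and Whitfield all have years on the bench 29 years, so the next rule applies.
Among Abara, Okonkwo, Saleh and Whitfield, alphabetically by surname: Abara before Okonkwo before Saleh before Whitfield.
Ferreira and Horvat both have years on the bench 23 years, so the next rule applies.
Among Ferreira and Horvat, alphabetically by surname: Ferreira before Horvat.
Order: Baptiste, Espinoza, Abara, Okonkwo, Saleh, Whitfield, Ferreira, Horvat.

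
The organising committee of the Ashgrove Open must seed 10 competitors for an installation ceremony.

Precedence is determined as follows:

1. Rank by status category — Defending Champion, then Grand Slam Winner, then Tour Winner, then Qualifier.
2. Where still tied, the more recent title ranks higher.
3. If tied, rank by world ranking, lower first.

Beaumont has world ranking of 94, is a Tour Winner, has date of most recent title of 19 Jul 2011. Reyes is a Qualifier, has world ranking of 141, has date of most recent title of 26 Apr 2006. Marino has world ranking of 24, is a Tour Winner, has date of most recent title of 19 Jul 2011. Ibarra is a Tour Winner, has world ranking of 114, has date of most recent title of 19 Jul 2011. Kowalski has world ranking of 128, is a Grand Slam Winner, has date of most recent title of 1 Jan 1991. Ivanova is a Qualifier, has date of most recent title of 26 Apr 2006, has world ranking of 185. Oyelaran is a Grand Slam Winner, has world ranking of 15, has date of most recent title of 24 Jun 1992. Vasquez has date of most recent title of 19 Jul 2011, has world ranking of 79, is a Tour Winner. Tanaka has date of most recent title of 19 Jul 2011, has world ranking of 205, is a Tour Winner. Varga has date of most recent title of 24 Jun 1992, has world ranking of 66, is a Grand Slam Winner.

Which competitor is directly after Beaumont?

By status category: Oyelaran, Varga and Kowalski (Grand Slam Winner); then Marino, Vasquez, Beaumont, Ibarra and Tanaka (Tour Winner); then Reyes and Ivanova (Qualifier).
Among Oyelaran, Varga and Kowalski, by date of most recent title (later first): Oyelaran and Varga (24 Jun 1992) before Kowalski (1 Jan 1991).
Among Oyelaran and Varga, by world ranking (lower first): Oyelaran (15) before Varga (66).
Marino, Vasquez, Beaumont, Ibarra and Tanaka all have date of most recent title 19 Jul 2011, so the next rule applies.
Among Marino, Vasquez, Beaumont, Ibarra and Tanaka, by world ranking (lower first): Marino (24) before Vasquez (79) before Beaumont (94) before Ibarra (114) before Tanaka (205).
Reyes and Ivanova both have date of most recent title 26 Apr 2006, so the next rule applies.
Among Reyes and Ivanova, by world ranking (lower first): Reyes (141) before Ivanova (185).
Order: Oyelaran, Varga, Kowalski, Marino, Vasquez, Beaumont, Ibarra, Tanaka, Reyes, Ivanova.

Ibarra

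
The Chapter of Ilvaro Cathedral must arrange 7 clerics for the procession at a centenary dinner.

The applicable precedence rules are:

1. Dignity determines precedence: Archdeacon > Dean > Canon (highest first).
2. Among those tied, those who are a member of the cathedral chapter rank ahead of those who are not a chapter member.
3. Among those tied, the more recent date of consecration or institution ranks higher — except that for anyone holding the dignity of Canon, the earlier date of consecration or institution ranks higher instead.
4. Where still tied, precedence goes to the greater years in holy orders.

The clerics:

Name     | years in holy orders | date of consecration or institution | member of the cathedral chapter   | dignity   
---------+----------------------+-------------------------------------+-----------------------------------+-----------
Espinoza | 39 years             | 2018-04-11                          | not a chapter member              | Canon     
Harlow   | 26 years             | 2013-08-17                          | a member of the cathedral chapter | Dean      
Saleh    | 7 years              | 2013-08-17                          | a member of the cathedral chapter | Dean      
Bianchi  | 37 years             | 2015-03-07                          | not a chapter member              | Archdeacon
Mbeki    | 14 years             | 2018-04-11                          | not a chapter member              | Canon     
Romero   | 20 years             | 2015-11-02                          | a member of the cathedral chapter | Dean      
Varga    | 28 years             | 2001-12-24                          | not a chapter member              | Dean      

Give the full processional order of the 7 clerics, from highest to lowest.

By dignity: Bianchi (Archdeacon); then Romero, Harlow, Saleh and Varga (Dean); then Espinoza and Mbeki (Canon).
Among Romero, Harlow, Saleh and Varga, a member of the cathedral chapter before not a chapter member: Romero, Harlow and Saleh (a member of the cathedral chapter) before Varga (not a chapter member).
Among Romero, Harlow and Saleh, by date of consecration or institution (later first): Romero (2015-11-02) before Harlow and Saleh (2013-08-17).
Among Harlow and Saleh, by years in holy orders (higher first): Harlow (26 years) before Saleh (7 years).
Espinoza and Mbeki are each not a chapter member, so the next rule applies.
Espinoza and Mbeki both have date of consecration or institution 2018-04-11, so the next rule applies.
Among Espinoza and Mbeki, by years in holy orders (higher first): Espinoza (39 years) before Mbeki (14 years).
Full order: Bianchi, Romero, Harlow, Saleh, Varga, Espinoza, Mbeki.

Bianchi, Romero, Harlow, Saleh, Varga, Espinoza, Mbeki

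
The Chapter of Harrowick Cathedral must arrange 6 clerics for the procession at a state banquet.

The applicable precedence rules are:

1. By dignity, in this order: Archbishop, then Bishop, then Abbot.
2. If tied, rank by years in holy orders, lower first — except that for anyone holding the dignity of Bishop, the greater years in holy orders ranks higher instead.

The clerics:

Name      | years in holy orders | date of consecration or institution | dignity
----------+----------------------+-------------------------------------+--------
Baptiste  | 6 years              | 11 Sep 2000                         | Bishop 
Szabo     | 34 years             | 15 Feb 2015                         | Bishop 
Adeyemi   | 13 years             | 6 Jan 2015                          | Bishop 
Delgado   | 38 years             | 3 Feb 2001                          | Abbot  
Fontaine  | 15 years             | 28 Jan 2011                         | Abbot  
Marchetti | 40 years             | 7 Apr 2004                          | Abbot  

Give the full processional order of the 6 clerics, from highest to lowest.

Szabo, Adeyemi, Baptiste, Fontaine, Delgado, Marchetti

By dignity: Szabo, Adeyemi and Baptiste (Bishop); then Fontaine, Delgado and Marchetti (Abbot).
Among Szabo, Adeyemi and Baptiste, by years in holy orders (higher first) (reversed rule for this group): Szabo (34 years) before Adeyemi (13 years) before Baptiste (6 years).
Among Fontaine, Delgado and Marchetti, by years in holy orders (lower first): Fontaine (15 years) before Delgado (38 years) before Marchetti (40 years).
Full order: Szabo, Adeyemi, Baptiste, Fontaine, Delgado, Marchetti.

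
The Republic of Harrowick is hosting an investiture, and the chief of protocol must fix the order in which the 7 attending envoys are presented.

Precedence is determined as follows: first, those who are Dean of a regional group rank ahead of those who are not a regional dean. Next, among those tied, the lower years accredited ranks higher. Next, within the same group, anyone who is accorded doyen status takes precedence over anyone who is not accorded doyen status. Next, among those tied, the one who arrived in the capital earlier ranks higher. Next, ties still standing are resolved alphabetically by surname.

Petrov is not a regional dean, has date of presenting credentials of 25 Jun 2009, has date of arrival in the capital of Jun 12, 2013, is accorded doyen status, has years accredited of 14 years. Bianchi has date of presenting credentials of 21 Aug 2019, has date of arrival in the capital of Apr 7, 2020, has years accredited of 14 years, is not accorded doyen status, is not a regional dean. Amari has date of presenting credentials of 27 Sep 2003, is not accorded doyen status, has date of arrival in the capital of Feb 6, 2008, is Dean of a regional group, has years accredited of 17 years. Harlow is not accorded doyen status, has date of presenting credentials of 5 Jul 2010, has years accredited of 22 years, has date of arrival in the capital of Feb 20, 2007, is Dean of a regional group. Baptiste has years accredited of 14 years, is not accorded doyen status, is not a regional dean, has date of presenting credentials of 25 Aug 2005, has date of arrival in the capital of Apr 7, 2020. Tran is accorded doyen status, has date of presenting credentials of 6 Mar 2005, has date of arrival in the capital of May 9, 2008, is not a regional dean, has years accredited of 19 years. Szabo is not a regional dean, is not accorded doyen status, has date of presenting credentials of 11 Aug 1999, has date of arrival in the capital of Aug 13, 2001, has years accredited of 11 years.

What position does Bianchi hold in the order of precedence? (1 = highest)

6

By the first rule: Amari and Harlow (both Dean of a regional group); then Szabo, Petrov, Baptiste, Bianchi and Tran (each not a regional dean).
Among Amari and Harlow, by years accredited (lower first): Amari (17 years) before Harlow (22 years).
Among Szabo, Petrov, Baptiste, Bianchi and Tran, by years accredited (lower first): Szabo (11 years) before Petrov, Baptiste and Bianchi (14 years) before Tran (19 years).
Among Petrov, Baptiste and Bianchi, accorded doyen status before not accorded doyen status: Petrov (accorded doyen status) before Baptiste and Bianchi (not accorded doyen status).
Baptiste and Bianchi both have date of arrival in the capital Apr 7, 2020, so the next rule applies.
Among Baptiste and Bianchi, alphabetically by surname: Baptiste before Bianchi.
Order: Amari, Harlow, Szabo, Petrov, Baptiste, Bianchi, Tran. So position 6.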